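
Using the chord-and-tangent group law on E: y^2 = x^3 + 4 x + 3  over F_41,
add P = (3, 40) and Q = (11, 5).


P != Q, so use the chord formula.
s = (y2 - y1) / (x2 - x1) = (6) / (8) mod 41 = 11
x3 = s^2 - x1 - x2 mod 41 = 11^2 - 3 - 11 = 25
y3 = s (x1 - x3) - y1 mod 41 = 11 * (3 - 25) - 40 = 5

P + Q = (25, 5)


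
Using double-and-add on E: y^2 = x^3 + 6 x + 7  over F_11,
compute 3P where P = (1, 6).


k = 3 = 11_2 (binary, LSB first: 11)
Double-and-add from P = (1, 6):
  bit 0 = 1: acc = O + (1, 6) = (1, 6)
  bit 1 = 1: acc = (1, 6) + (2, 7) = (9, 8)

3P = (9, 8)


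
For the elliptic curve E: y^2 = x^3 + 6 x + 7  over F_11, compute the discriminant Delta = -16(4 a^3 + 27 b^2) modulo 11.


4 a^3 + 27 b^2 = 4*6^3 + 27*7^2 = 864 + 1323 = 2187
Delta = -16 * (2187) = -34992
Delta mod 11 = 10

Delta = 10 (mod 11)


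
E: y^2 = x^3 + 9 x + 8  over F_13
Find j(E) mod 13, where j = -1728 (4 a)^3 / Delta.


Delta = -16(4 a^3 + 27 b^2) mod 13 = 4
-1728 * (4 a)^3 = -1728 * (4*9)^3 mod 13 = 12
j = 12 * 4^(-1) mod 13 = 3

j = 3 (mod 13)


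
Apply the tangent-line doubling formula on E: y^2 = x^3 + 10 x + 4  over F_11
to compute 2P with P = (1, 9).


Doubling: s = (3 x1^2 + a) / (2 y1)
s = (3*1^2 + 10) / (2*9) mod 11 = 5
x3 = s^2 - 2 x1 mod 11 = 5^2 - 2*1 = 1
y3 = s (x1 - x3) - y1 mod 11 = 5 * (1 - 1) - 9 = 2

2P = (1, 2)


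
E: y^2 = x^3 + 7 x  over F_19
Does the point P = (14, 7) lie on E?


Check whether y^2 = x^3 + 7 x + 0 (mod 19) for (x, y) = (14, 7).
LHS: y^2 = 7^2 mod 19 = 11
RHS: x^3 + 7 x + 0 = 14^3 + 7*14 + 0 mod 19 = 11
LHS = RHS

Yes, on the curve


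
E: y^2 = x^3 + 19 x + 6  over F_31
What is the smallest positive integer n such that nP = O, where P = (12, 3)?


Compute successive multiples of P until we hit O:
  1P = (12, 3)
  2P = (9, 21)
  3P = (15, 15)
  4P = (20, 27)
  5P = (8, 9)
  6P = (21, 26)
  7P = (3, 20)
  8P = (10, 7)
  ... (continuing to 27P)
  27P = O

ord(P) = 27


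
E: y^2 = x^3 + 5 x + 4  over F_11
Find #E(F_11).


For each x in F_11, count y with y^2 = x^3 + 5 x + 4 mod 11:
  x = 0: RHS = 4, y in [2, 9]  -> 2 point(s)
  x = 2: RHS = 0, y in [0]  -> 1 point(s)
  x = 4: RHS = 0, y in [0]  -> 1 point(s)
  x = 5: RHS = 0, y in [0]  -> 1 point(s)
  x = 10: RHS = 9, y in [3, 8]  -> 2 point(s)
Affine points: 7. Add the point at infinity: total = 8.

#E(F_11) = 8


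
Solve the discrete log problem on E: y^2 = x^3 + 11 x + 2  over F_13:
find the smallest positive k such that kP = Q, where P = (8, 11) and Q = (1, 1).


Enumerate multiples of P until we hit Q = (1, 1):
  1P = (8, 11)
  2P = (1, 1)
Match found at i = 2.

k = 2


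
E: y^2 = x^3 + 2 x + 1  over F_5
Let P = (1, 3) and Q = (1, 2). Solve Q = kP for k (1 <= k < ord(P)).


Enumerate multiples of P until we hit Q = (1, 2):
  1P = (1, 3)
  2P = (3, 2)
  3P = (0, 4)
  4P = (0, 1)
  5P = (3, 3)
  6P = (1, 2)
Match found at i = 6.

k = 6


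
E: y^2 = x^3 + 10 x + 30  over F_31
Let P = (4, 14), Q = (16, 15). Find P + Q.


P != Q, so use the chord formula.
s = (y2 - y1) / (x2 - x1) = (1) / (12) mod 31 = 13
x3 = s^2 - x1 - x2 mod 31 = 13^2 - 4 - 16 = 25
y3 = s (x1 - x3) - y1 mod 31 = 13 * (4 - 25) - 14 = 23

P + Q = (25, 23)


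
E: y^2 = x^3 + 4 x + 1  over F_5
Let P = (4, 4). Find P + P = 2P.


Doubling: s = (3 x1^2 + a) / (2 y1)
s = (3*4^2 + 4) / (2*4) mod 5 = 4
x3 = s^2 - 2 x1 mod 5 = 4^2 - 2*4 = 3
y3 = s (x1 - x3) - y1 mod 5 = 4 * (4 - 3) - 4 = 0

2P = (3, 0)


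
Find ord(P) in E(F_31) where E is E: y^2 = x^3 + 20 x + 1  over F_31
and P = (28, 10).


Compute successive multiples of P until we hit O:
  1P = (28, 10)
  2P = (24, 18)
  3P = (14, 24)
  4P = (21, 14)
  5P = (7, 9)
  6P = (5, 28)
  7P = (5, 3)
  8P = (7, 22)
  ... (continuing to 13P)
  13P = O

ord(P) = 13


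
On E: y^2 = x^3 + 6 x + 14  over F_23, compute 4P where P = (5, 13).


k = 4 = 100_2 (binary, LSB first: 001)
Double-and-add from P = (5, 13):
  bit 0 = 0: acc unchanged = O
  bit 1 = 0: acc unchanged = O
  bit 2 = 1: acc = O + (15, 12) = (15, 12)

4P = (15, 12)


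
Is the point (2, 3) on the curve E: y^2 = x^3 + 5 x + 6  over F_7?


Check whether y^2 = x^3 + 5 x + 6 (mod 7) for (x, y) = (2, 3).
LHS: y^2 = 3^2 mod 7 = 2
RHS: x^3 + 5 x + 6 = 2^3 + 5*2 + 6 mod 7 = 3
LHS != RHS

No, not on the curve


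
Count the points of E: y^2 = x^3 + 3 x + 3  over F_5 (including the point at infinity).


For each x in F_5, count y with y^2 = x^3 + 3 x + 3 mod 5:
  x = 3: RHS = 4, y in [2, 3]  -> 2 point(s)
  x = 4: RHS = 4, y in [2, 3]  -> 2 point(s)
Affine points: 4. Add the point at infinity: total = 5.

#E(F_5) = 5


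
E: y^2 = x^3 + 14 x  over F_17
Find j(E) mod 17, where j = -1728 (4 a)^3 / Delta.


Delta = -16(4 a^3 + 27 b^2) mod 17 = 11
-1728 * (4 a)^3 = -1728 * (4*14)^3 mod 17 = 2
j = 2 * 11^(-1) mod 17 = 11

j = 11 (mod 17)


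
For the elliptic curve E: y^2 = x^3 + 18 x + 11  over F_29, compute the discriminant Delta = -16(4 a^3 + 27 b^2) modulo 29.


4 a^3 + 27 b^2 = 4*18^3 + 27*11^2 = 23328 + 3267 = 26595
Delta = -16 * (26595) = -425520
Delta mod 29 = 26

Delta = 26 (mod 29)


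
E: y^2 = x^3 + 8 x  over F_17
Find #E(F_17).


For each x in F_17, count y with y^2 = x^3 + 8 x + 0 mod 17:
  x = 0: RHS = 0, y in [0]  -> 1 point(s)
  x = 1: RHS = 9, y in [3, 14]  -> 2 point(s)
  x = 3: RHS = 0, y in [0]  -> 1 point(s)
  x = 6: RHS = 9, y in [3, 14]  -> 2 point(s)
  x = 7: RHS = 8, y in [5, 12]  -> 2 point(s)
  x = 8: RHS = 15, y in [7, 10]  -> 2 point(s)
  x = 9: RHS = 2, y in [6, 11]  -> 2 point(s)
  x = 10: RHS = 9, y in [3, 14]  -> 2 point(s)
  x = 11: RHS = 8, y in [5, 12]  -> 2 point(s)
  x = 14: RHS = 0, y in [0]  -> 1 point(s)
  x = 16: RHS = 8, y in [5, 12]  -> 2 point(s)
Affine points: 19. Add the point at infinity: total = 20.

#E(F_17) = 20


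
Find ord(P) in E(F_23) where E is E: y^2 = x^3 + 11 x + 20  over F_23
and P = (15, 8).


Compute successive multiples of P until we hit O:
  1P = (15, 8)
  2P = (6, 7)
  3P = (4, 6)
  4P = (20, 12)
  5P = (19, 21)
  6P = (1, 3)
  7P = (11, 0)
  8P = (1, 20)
  ... (continuing to 14P)
  14P = O

ord(P) = 14


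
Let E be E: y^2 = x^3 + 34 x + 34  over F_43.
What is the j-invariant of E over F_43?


Delta = -16(4 a^3 + 27 b^2) mod 43 = 11
-1728 * (4 a)^3 = -1728 * (4*34)^3 mod 43 = 8
j = 8 * 11^(-1) mod 43 = 32

j = 32 (mod 43)


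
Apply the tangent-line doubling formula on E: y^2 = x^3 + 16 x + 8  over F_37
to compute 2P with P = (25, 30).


Doubling: s = (3 x1^2 + a) / (2 y1)
s = (3*25^2 + 16) / (2*30) mod 37 = 5
x3 = s^2 - 2 x1 mod 37 = 5^2 - 2*25 = 12
y3 = s (x1 - x3) - y1 mod 37 = 5 * (25 - 12) - 30 = 35

2P = (12, 35)


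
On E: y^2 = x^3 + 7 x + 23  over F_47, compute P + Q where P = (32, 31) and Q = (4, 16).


P != Q, so use the chord formula.
s = (y2 - y1) / (x2 - x1) = (32) / (19) mod 47 = 19
x3 = s^2 - x1 - x2 mod 47 = 19^2 - 32 - 4 = 43
y3 = s (x1 - x3) - y1 mod 47 = 19 * (32 - 43) - 31 = 42

P + Q = (43, 42)


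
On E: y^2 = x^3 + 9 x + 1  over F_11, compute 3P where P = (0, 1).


k = 3 = 11_2 (binary, LSB first: 11)
Double-and-add from P = (0, 1):
  bit 0 = 1: acc = O + (0, 1) = (0, 1)
  bit 1 = 1: acc = (0, 1) + (1, 0) = (0, 10)

3P = (0, 10)


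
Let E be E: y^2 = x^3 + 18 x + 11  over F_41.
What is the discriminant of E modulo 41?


4 a^3 + 27 b^2 = 4*18^3 + 27*11^2 = 23328 + 3267 = 26595
Delta = -16 * (26595) = -425520
Delta mod 41 = 19

Delta = 19 (mod 41)


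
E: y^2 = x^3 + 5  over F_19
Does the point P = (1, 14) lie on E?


Check whether y^2 = x^3 + 0 x + 5 (mod 19) for (x, y) = (1, 14).
LHS: y^2 = 14^2 mod 19 = 6
RHS: x^3 + 0 x + 5 = 1^3 + 0*1 + 5 mod 19 = 6
LHS = RHS

Yes, on the curve


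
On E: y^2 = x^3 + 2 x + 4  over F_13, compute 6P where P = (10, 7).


k = 6 = 110_2 (binary, LSB first: 011)
Double-and-add from P = (10, 7):
  bit 0 = 0: acc unchanged = O
  bit 1 = 1: acc = O + (2, 4) = (2, 4)
  bit 2 = 1: acc = (2, 4) + (8, 5) = (7, 6)

6P = (7, 6)


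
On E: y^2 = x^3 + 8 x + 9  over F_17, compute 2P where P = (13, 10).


Doubling: s = (3 x1^2 + a) / (2 y1)
s = (3*13^2 + 8) / (2*10) mod 17 = 13
x3 = s^2 - 2 x1 mod 17 = 13^2 - 2*13 = 7
y3 = s (x1 - x3) - y1 mod 17 = 13 * (13 - 7) - 10 = 0

2P = (7, 0)


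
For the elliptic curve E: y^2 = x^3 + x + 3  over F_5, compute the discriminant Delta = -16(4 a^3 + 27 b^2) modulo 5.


4 a^3 + 27 b^2 = 4*1^3 + 27*3^2 = 4 + 243 = 247
Delta = -16 * (247) = -3952
Delta mod 5 = 3

Delta = 3 (mod 5)


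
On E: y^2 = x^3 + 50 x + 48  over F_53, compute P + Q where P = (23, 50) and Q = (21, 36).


P != Q, so use the chord formula.
s = (y2 - y1) / (x2 - x1) = (39) / (51) mod 53 = 7
x3 = s^2 - x1 - x2 mod 53 = 7^2 - 23 - 21 = 5
y3 = s (x1 - x3) - y1 mod 53 = 7 * (23 - 5) - 50 = 23

P + Q = (5, 23)


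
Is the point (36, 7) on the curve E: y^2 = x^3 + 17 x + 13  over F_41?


Check whether y^2 = x^3 + 17 x + 13 (mod 41) for (x, y) = (36, 7).
LHS: y^2 = 7^2 mod 41 = 8
RHS: x^3 + 17 x + 13 = 36^3 + 17*36 + 13 mod 41 = 8
LHS = RHS

Yes, on the curve


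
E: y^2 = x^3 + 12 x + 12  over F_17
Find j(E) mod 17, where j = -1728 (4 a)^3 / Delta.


Delta = -16(4 a^3 + 27 b^2) mod 17 = 5
-1728 * (4 a)^3 = -1728 * (4*12)^3 mod 17 = 8
j = 8 * 5^(-1) mod 17 = 5

j = 5 (mod 17)


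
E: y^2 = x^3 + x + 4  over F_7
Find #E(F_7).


For each x in F_7, count y with y^2 = x^3 + 1 x + 4 mod 7:
  x = 0: RHS = 4, y in [2, 5]  -> 2 point(s)
  x = 2: RHS = 0, y in [0]  -> 1 point(s)
  x = 4: RHS = 2, y in [3, 4]  -> 2 point(s)
  x = 5: RHS = 1, y in [1, 6]  -> 2 point(s)
  x = 6: RHS = 2, y in [3, 4]  -> 2 point(s)
Affine points: 9. Add the point at infinity: total = 10.

#E(F_7) = 10


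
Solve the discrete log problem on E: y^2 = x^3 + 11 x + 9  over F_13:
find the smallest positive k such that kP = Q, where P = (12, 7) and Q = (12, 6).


Enumerate multiples of P until we hit Q = (12, 6):
  1P = (12, 7)
  2P = (3, 2)
  3P = (2, 0)
  4P = (3, 11)
  5P = (12, 6)
Match found at i = 5.

k = 5


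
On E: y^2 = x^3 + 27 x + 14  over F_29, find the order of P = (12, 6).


Compute successive multiples of P until we hit O:
  1P = (12, 6)
  2P = (9, 0)
  3P = (12, 23)
  4P = O

ord(P) = 4


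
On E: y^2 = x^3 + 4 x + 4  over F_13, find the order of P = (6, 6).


Compute successive multiples of P until we hit O:
  1P = (6, 6)
  2P = (0, 11)
  3P = (3, 11)
  4P = (1, 3)
  5P = (10, 2)
  6P = (11, 12)
  7P = (12, 5)
  8P = (12, 8)
  ... (continuing to 15P)
  15P = O

ord(P) = 15


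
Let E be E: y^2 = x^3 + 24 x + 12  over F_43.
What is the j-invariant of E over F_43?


Delta = -16(4 a^3 + 27 b^2) mod 43 = 2
-1728 * (4 a)^3 = -1728 * (4*24)^3 mod 43 = 41
j = 41 * 2^(-1) mod 43 = 42

j = 42 (mod 43)


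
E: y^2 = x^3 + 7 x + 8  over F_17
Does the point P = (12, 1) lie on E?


Check whether y^2 = x^3 + 7 x + 8 (mod 17) for (x, y) = (12, 1).
LHS: y^2 = 1^2 mod 17 = 1
RHS: x^3 + 7 x + 8 = 12^3 + 7*12 + 8 mod 17 = 1
LHS = RHS

Yes, on the curve


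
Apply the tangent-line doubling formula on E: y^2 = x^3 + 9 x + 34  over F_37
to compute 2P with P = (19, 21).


Doubling: s = (3 x1^2 + a) / (2 y1)
s = (3*19^2 + 9) / (2*21) mod 37 = 26
x3 = s^2 - 2 x1 mod 37 = 26^2 - 2*19 = 9
y3 = s (x1 - x3) - y1 mod 37 = 26 * (19 - 9) - 21 = 17

2P = (9, 17)


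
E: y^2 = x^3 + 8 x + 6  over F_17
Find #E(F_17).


For each x in F_17, count y with y^2 = x^3 + 8 x + 6 mod 17:
  x = 1: RHS = 15, y in [7, 10]  -> 2 point(s)
  x = 2: RHS = 13, y in [8, 9]  -> 2 point(s)
  x = 4: RHS = 0, y in [0]  -> 1 point(s)
  x = 5: RHS = 1, y in [1, 16]  -> 2 point(s)
  x = 6: RHS = 15, y in [7, 10]  -> 2 point(s)
  x = 8: RHS = 4, y in [2, 15]  -> 2 point(s)
  x = 9: RHS = 8, y in [5, 12]  -> 2 point(s)
  x = 10: RHS = 15, y in [7, 10]  -> 2 point(s)
  x = 15: RHS = 16, y in [4, 13]  -> 2 point(s)
Affine points: 17. Add the point at infinity: total = 18.

#E(F_17) = 18


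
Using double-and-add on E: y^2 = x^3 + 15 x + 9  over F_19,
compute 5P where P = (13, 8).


k = 5 = 101_2 (binary, LSB first: 101)
Double-and-add from P = (13, 8):
  bit 0 = 1: acc = O + (13, 8) = (13, 8)
  bit 1 = 0: acc unchanged = (13, 8)
  bit 2 = 1: acc = (13, 8) + (2, 3) = (13, 11)

5P = (13, 11)


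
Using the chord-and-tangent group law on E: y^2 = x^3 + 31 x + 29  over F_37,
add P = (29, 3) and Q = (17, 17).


P != Q, so use the chord formula.
s = (y2 - y1) / (x2 - x1) = (14) / (25) mod 37 = 5
x3 = s^2 - x1 - x2 mod 37 = 5^2 - 29 - 17 = 16
y3 = s (x1 - x3) - y1 mod 37 = 5 * (29 - 16) - 3 = 25

P + Q = (16, 25)


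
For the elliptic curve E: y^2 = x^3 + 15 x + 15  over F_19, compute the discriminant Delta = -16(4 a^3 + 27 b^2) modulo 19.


4 a^3 + 27 b^2 = 4*15^3 + 27*15^2 = 13500 + 6075 = 19575
Delta = -16 * (19575) = -313200
Delta mod 19 = 15

Delta = 15 (mod 19)


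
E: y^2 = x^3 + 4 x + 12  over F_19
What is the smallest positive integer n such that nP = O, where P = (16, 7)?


Compute successive multiples of P until we hit O:
  1P = (16, 7)
  2P = (11, 0)
  3P = (16, 12)
  4P = O

ord(P) = 4


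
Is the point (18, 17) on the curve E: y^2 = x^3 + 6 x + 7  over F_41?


Check whether y^2 = x^3 + 6 x + 7 (mod 41) for (x, y) = (18, 17).
LHS: y^2 = 17^2 mod 41 = 2
RHS: x^3 + 6 x + 7 = 18^3 + 6*18 + 7 mod 41 = 2
LHS = RHS

Yes, on the curve


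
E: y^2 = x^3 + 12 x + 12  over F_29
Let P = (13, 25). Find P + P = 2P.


Doubling: s = (3 x1^2 + a) / (2 y1)
s = (3*13^2 + 12) / (2*25) mod 29 = 4
x3 = s^2 - 2 x1 mod 29 = 4^2 - 2*13 = 19
y3 = s (x1 - x3) - y1 mod 29 = 4 * (13 - 19) - 25 = 9

2P = (19, 9)


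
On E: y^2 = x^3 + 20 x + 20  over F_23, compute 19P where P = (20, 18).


k = 19 = 10011_2 (binary, LSB first: 11001)
Double-and-add from P = (20, 18):
  bit 0 = 1: acc = O + (20, 18) = (20, 18)
  bit 1 = 1: acc = (20, 18) + (9, 20) = (10, 22)
  bit 2 = 0: acc unchanged = (10, 22)
  bit 3 = 0: acc unchanged = (10, 22)
  bit 4 = 1: acc = (10, 22) + (1, 15) = (18, 5)

19P = (18, 5)


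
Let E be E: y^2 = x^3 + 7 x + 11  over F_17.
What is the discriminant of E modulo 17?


4 a^3 + 27 b^2 = 4*7^3 + 27*11^2 = 1372 + 3267 = 4639
Delta = -16 * (4639) = -74224
Delta mod 17 = 15

Delta = 15 (mod 17)


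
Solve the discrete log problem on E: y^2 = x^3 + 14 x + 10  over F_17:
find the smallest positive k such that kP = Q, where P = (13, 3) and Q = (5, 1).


Enumerate multiples of P until we hit Q = (5, 1):
  1P = (13, 3)
  2P = (9, 10)
  3P = (14, 3)
  4P = (7, 14)
  5P = (15, 12)
  6P = (5, 16)
  7P = (12, 6)
  8P = (1, 12)
  9P = (11, 4)
  10P = (6, 2)
  11P = (6, 15)
  12P = (11, 13)
  13P = (1, 5)
  14P = (12, 11)
  15P = (5, 1)
Match found at i = 15.

k = 15


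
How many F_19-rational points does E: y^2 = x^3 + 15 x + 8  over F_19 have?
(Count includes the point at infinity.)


For each x in F_19, count y with y^2 = x^3 + 15 x + 8 mod 19:
  x = 1: RHS = 5, y in [9, 10]  -> 2 point(s)
  x = 3: RHS = 4, y in [2, 17]  -> 2 point(s)
  x = 7: RHS = 0, y in [0]  -> 1 point(s)
  x = 9: RHS = 17, y in [6, 13]  -> 2 point(s)
  x = 12: RHS = 16, y in [4, 15]  -> 2 point(s)
  x = 13: RHS = 6, y in [5, 14]  -> 2 point(s)
  x = 14: RHS = 17, y in [6, 13]  -> 2 point(s)
  x = 15: RHS = 17, y in [6, 13]  -> 2 point(s)
  x = 18: RHS = 11, y in [7, 12]  -> 2 point(s)
Affine points: 17. Add the point at infinity: total = 18.

#E(F_19) = 18


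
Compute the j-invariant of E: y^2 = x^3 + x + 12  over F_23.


Delta = -16(4 a^3 + 27 b^2) mod 23 = 12
-1728 * (4 a)^3 = -1728 * (4*1)^3 mod 23 = 15
j = 15 * 12^(-1) mod 23 = 7

j = 7 (mod 23)


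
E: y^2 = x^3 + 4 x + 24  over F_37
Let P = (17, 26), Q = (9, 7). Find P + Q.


P != Q, so use the chord formula.
s = (y2 - y1) / (x2 - x1) = (18) / (29) mod 37 = 7
x3 = s^2 - x1 - x2 mod 37 = 7^2 - 17 - 9 = 23
y3 = s (x1 - x3) - y1 mod 37 = 7 * (17 - 23) - 26 = 6

P + Q = (23, 6)


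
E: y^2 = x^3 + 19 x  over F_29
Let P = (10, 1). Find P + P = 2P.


Doubling: s = (3 x1^2 + a) / (2 y1)
s = (3*10^2 + 19) / (2*1) mod 29 = 0
x3 = s^2 - 2 x1 mod 29 = 0^2 - 2*10 = 9
y3 = s (x1 - x3) - y1 mod 29 = 0 * (10 - 9) - 1 = 28

2P = (9, 28)


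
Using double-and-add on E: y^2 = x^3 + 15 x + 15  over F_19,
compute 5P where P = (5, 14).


k = 5 = 101_2 (binary, LSB first: 101)
Double-and-add from P = (5, 14):
  bit 0 = 1: acc = O + (5, 14) = (5, 14)
  bit 1 = 0: acc unchanged = (5, 14)
  bit 2 = 1: acc = (5, 14) + (16, 0) = (7, 11)

5P = (7, 11)


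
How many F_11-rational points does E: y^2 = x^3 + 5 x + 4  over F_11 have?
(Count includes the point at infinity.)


For each x in F_11, count y with y^2 = x^3 + 5 x + 4 mod 11:
  x = 0: RHS = 4, y in [2, 9]  -> 2 point(s)
  x = 2: RHS = 0, y in [0]  -> 1 point(s)
  x = 4: RHS = 0, y in [0]  -> 1 point(s)
  x = 5: RHS = 0, y in [0]  -> 1 point(s)
  x = 10: RHS = 9, y in [3, 8]  -> 2 point(s)
Affine points: 7. Add the point at infinity: total = 8.

#E(F_11) = 8


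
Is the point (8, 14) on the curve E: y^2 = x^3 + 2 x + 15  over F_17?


Check whether y^2 = x^3 + 2 x + 15 (mod 17) for (x, y) = (8, 14).
LHS: y^2 = 14^2 mod 17 = 9
RHS: x^3 + 2 x + 15 = 8^3 + 2*8 + 15 mod 17 = 16
LHS != RHS

No, not on the curve


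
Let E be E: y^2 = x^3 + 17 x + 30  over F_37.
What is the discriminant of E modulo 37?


4 a^3 + 27 b^2 = 4*17^3 + 27*30^2 = 19652 + 24300 = 43952
Delta = -16 * (43952) = -703232
Delta mod 37 = 27

Delta = 27 (mod 37)


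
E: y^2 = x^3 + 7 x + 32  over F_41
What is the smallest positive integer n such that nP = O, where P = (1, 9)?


Compute successive multiples of P until we hit O:
  1P = (1, 9)
  2P = (14, 2)
  3P = (3, 11)
  4P = (38, 36)
  5P = (4, 1)
  6P = (34, 38)
  7P = (39, 16)
  8P = (11, 28)
  ... (continuing to 45P)
  45P = O

ord(P) = 45


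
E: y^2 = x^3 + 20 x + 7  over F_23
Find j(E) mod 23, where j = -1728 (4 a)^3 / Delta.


Delta = -16(4 a^3 + 27 b^2) mod 23 = 18
-1728 * (4 a)^3 = -1728 * (4*20)^3 mod 23 = 9
j = 9 * 18^(-1) mod 23 = 12

j = 12 (mod 23)


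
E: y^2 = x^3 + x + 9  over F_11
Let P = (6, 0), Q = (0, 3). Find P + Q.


P != Q, so use the chord formula.
s = (y2 - y1) / (x2 - x1) = (3) / (5) mod 11 = 5
x3 = s^2 - x1 - x2 mod 11 = 5^2 - 6 - 0 = 8
y3 = s (x1 - x3) - y1 mod 11 = 5 * (6 - 8) - 0 = 1

P + Q = (8, 1)


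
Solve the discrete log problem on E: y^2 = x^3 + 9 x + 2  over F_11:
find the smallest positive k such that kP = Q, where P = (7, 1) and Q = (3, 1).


Enumerate multiples of P until we hit Q = (3, 1):
  1P = (7, 1)
  2P = (9, 8)
  3P = (10, 5)
  4P = (8, 5)
  5P = (1, 1)
  6P = (3, 10)
  7P = (4, 6)
  8P = (4, 5)
  9P = (3, 1)
Match found at i = 9.

k = 9


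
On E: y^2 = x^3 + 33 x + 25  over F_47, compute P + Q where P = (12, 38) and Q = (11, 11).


P != Q, so use the chord formula.
s = (y2 - y1) / (x2 - x1) = (20) / (46) mod 47 = 27
x3 = s^2 - x1 - x2 mod 47 = 27^2 - 12 - 11 = 1
y3 = s (x1 - x3) - y1 mod 47 = 27 * (12 - 1) - 38 = 24

P + Q = (1, 24)


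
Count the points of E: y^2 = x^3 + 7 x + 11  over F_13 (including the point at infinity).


For each x in F_13, count y with y^2 = x^3 + 7 x + 11 mod 13:
  x = 4: RHS = 12, y in [5, 8]  -> 2 point(s)
  x = 6: RHS = 9, y in [3, 10]  -> 2 point(s)
  x = 7: RHS = 0, y in [0]  -> 1 point(s)
  x = 9: RHS = 10, y in [6, 7]  -> 2 point(s)
  x = 12: RHS = 3, y in [4, 9]  -> 2 point(s)
Affine points: 9. Add the point at infinity: total = 10.

#E(F_13) = 10


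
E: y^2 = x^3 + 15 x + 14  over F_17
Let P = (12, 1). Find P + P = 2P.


Doubling: s = (3 x1^2 + a) / (2 y1)
s = (3*12^2 + 15) / (2*1) mod 17 = 11
x3 = s^2 - 2 x1 mod 17 = 11^2 - 2*12 = 12
y3 = s (x1 - x3) - y1 mod 17 = 11 * (12 - 12) - 1 = 16

2P = (12, 16)


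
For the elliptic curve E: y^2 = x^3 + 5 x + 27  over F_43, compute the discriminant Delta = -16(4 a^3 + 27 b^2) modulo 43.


4 a^3 + 27 b^2 = 4*5^3 + 27*27^2 = 500 + 19683 = 20183
Delta = -16 * (20183) = -322928
Delta mod 43 = 2

Delta = 2 (mod 43)


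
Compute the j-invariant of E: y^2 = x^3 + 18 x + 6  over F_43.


Delta = -16(4 a^3 + 27 b^2) mod 43 = 6
-1728 * (4 a)^3 = -1728 * (4*18)^3 mod 43 = 22
j = 22 * 6^(-1) mod 43 = 18

j = 18 (mod 43)


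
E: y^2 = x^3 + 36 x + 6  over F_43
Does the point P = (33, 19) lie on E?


Check whether y^2 = x^3 + 36 x + 6 (mod 43) for (x, y) = (33, 19).
LHS: y^2 = 19^2 mod 43 = 17
RHS: x^3 + 36 x + 6 = 33^3 + 36*33 + 6 mod 43 = 22
LHS != RHS

No, not on the curve


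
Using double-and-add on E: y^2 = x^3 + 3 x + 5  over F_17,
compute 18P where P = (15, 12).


k = 18 = 10010_2 (binary, LSB first: 01001)
Double-and-add from P = (15, 12):
  bit 0 = 0: acc unchanged = O
  bit 1 = 1: acc = O + (2, 11) = (2, 11)
  bit 2 = 0: acc unchanged = (2, 11)
  bit 3 = 0: acc unchanged = (2, 11)
  bit 4 = 1: acc = (2, 11) + (4, 9) = (12, 16)

18P = (12, 16)


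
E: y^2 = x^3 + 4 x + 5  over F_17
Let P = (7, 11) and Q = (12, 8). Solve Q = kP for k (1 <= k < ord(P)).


Enumerate multiples of P until we hit Q = (12, 8):
  1P = (7, 11)
  2P = (12, 8)
Match found at i = 2.

k = 2


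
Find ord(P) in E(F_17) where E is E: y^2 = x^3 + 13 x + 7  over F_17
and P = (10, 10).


Compute successive multiples of P until we hit O:
  1P = (10, 10)
  2P = (10, 7)
  3P = O

ord(P) = 3


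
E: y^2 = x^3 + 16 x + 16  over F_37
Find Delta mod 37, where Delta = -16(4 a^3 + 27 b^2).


4 a^3 + 27 b^2 = 4*16^3 + 27*16^2 = 16384 + 6912 = 23296
Delta = -16 * (23296) = -372736
Delta mod 37 = 2

Delta = 2 (mod 37)


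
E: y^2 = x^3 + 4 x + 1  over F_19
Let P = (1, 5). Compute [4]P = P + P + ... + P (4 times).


k = 4 = 100_2 (binary, LSB first: 001)
Double-and-add from P = (1, 5):
  bit 0 = 0: acc unchanged = O
  bit 1 = 0: acc unchanged = O
  bit 2 = 1: acc = O + (17, 17) = (17, 17)

4P = (17, 17)


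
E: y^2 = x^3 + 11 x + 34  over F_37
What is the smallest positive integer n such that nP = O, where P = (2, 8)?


Compute successive multiples of P until we hit O:
  1P = (2, 8)
  2P = (17, 19)
  3P = (9, 14)
  4P = (29, 27)
  5P = (27, 21)
  6P = (12, 9)
  7P = (33, 0)
  8P = (12, 28)
  ... (continuing to 14P)
  14P = O

ord(P) = 14


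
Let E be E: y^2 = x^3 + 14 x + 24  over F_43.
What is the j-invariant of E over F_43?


Delta = -16(4 a^3 + 27 b^2) mod 43 = 5
-1728 * (4 a)^3 = -1728 * (4*14)^3 mod 43 = 11
j = 11 * 5^(-1) mod 43 = 28

j = 28 (mod 43)


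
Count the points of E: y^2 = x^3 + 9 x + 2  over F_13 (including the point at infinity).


For each x in F_13, count y with y^2 = x^3 + 9 x + 2 mod 13:
  x = 1: RHS = 12, y in [5, 8]  -> 2 point(s)
  x = 3: RHS = 4, y in [2, 11]  -> 2 point(s)
  x = 5: RHS = 3, y in [4, 9]  -> 2 point(s)
  x = 6: RHS = 12, y in [5, 8]  -> 2 point(s)
  x = 8: RHS = 1, y in [1, 12]  -> 2 point(s)
  x = 10: RHS = 0, y in [0]  -> 1 point(s)
Affine points: 11. Add the point at infinity: total = 12.

#E(F_13) = 12


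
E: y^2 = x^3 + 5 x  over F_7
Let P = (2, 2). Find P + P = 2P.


Doubling: s = (3 x1^2 + a) / (2 y1)
s = (3*2^2 + 5) / (2*2) mod 7 = 6
x3 = s^2 - 2 x1 mod 7 = 6^2 - 2*2 = 4
y3 = s (x1 - x3) - y1 mod 7 = 6 * (2 - 4) - 2 = 0

2P = (4, 0)


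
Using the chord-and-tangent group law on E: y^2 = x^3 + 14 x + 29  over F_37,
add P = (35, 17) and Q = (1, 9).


P != Q, so use the chord formula.
s = (y2 - y1) / (x2 - x1) = (29) / (3) mod 37 = 22
x3 = s^2 - x1 - x2 mod 37 = 22^2 - 35 - 1 = 4
y3 = s (x1 - x3) - y1 mod 37 = 22 * (35 - 4) - 17 = 36

P + Q = (4, 36)


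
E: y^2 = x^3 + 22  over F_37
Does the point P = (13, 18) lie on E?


Check whether y^2 = x^3 + 0 x + 22 (mod 37) for (x, y) = (13, 18).
LHS: y^2 = 18^2 mod 37 = 28
RHS: x^3 + 0 x + 22 = 13^3 + 0*13 + 22 mod 37 = 36
LHS != RHS

No, not on the curve


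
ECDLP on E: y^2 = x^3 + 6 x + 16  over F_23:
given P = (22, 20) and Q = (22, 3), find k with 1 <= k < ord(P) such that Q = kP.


Enumerate multiples of P until we hit Q = (22, 3):
  1P = (22, 20)
  2P = (10, 8)
  3P = (15, 10)
  4P = (4, 9)
  5P = (0, 19)
  6P = (2, 6)
  7P = (8, 22)
  8P = (1, 0)
  9P = (8, 1)
  10P = (2, 17)
  11P = (0, 4)
  12P = (4, 14)
  13P = (15, 13)
  14P = (10, 15)
  15P = (22, 3)
Match found at i = 15.

k = 15


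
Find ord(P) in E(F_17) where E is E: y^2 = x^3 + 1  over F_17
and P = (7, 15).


Compute successive multiples of P until we hit O:
  1P = (7, 15)
  2P = (1, 11)
  3P = (0, 1)
  4P = (14, 5)
  5P = (14, 12)
  6P = (0, 16)
  7P = (1, 6)
  8P = (7, 2)
  ... (continuing to 9P)
  9P = O

ord(P) = 9


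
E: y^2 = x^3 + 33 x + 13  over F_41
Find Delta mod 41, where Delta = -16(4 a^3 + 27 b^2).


4 a^3 + 27 b^2 = 4*33^3 + 27*13^2 = 143748 + 4563 = 148311
Delta = -16 * (148311) = -2372976
Delta mod 41 = 22

Delta = 22 (mod 41)


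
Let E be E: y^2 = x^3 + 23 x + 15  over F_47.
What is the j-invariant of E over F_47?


Delta = -16(4 a^3 + 27 b^2) mod 47 = 4
-1728 * (4 a)^3 = -1728 * (4*23)^3 mod 47 = 6
j = 6 * 4^(-1) mod 47 = 25

j = 25 (mod 47)


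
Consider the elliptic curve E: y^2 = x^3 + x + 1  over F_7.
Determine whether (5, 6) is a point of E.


Check whether y^2 = x^3 + 1 x + 1 (mod 7) for (x, y) = (5, 6).
LHS: y^2 = 6^2 mod 7 = 1
RHS: x^3 + 1 x + 1 = 5^3 + 1*5 + 1 mod 7 = 5
LHS != RHS

No, not on the curve


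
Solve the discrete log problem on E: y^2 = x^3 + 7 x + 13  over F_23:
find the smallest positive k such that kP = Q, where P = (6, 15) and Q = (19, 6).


Enumerate multiples of P until we hit Q = (19, 6):
  1P = (6, 15)
  2P = (11, 8)
  3P = (19, 17)
  4P = (10, 18)
  5P = (9, 0)
  6P = (10, 5)
  7P = (19, 6)
Match found at i = 7.

k = 7


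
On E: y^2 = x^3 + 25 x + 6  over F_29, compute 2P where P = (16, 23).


Doubling: s = (3 x1^2 + a) / (2 y1)
s = (3*16^2 + 25) / (2*23) mod 29 = 4
x3 = s^2 - 2 x1 mod 29 = 4^2 - 2*16 = 13
y3 = s (x1 - x3) - y1 mod 29 = 4 * (16 - 13) - 23 = 18

2P = (13, 18)


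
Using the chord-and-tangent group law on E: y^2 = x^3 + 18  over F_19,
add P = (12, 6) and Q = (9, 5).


P != Q, so use the chord formula.
s = (y2 - y1) / (x2 - x1) = (18) / (16) mod 19 = 13
x3 = s^2 - x1 - x2 mod 19 = 13^2 - 12 - 9 = 15
y3 = s (x1 - x3) - y1 mod 19 = 13 * (12 - 15) - 6 = 12

P + Q = (15, 12)


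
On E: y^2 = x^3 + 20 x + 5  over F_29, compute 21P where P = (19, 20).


k = 21 = 10101_2 (binary, LSB first: 10101)
Double-and-add from P = (19, 20):
  bit 0 = 1: acc = O + (19, 20) = (19, 20)
  bit 1 = 0: acc unchanged = (19, 20)
  bit 2 = 1: acc = (19, 20) + (28, 19) = (6, 14)
  bit 3 = 0: acc unchanged = (6, 14)
  bit 4 = 1: acc = (6, 14) + (17, 26) = (0, 11)

21P = (0, 11)


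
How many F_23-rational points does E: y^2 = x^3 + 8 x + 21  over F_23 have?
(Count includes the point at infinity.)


For each x in F_23, count y with y^2 = x^3 + 8 x + 21 mod 23:
  x = 3: RHS = 3, y in [7, 16]  -> 2 point(s)
  x = 4: RHS = 2, y in [5, 18]  -> 2 point(s)
  x = 5: RHS = 2, y in [5, 18]  -> 2 point(s)
  x = 6: RHS = 9, y in [3, 20]  -> 2 point(s)
  x = 7: RHS = 6, y in [11, 12]  -> 2 point(s)
  x = 14: RHS = 2, y in [5, 18]  -> 2 point(s)
  x = 16: RHS = 13, y in [6, 17]  -> 2 point(s)
  x = 20: RHS = 16, y in [4, 19]  -> 2 point(s)
  x = 22: RHS = 12, y in [9, 14]  -> 2 point(s)
Affine points: 18. Add the point at infinity: total = 19.

#E(F_23) = 19


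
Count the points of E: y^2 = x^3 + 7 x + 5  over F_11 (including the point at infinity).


For each x in F_11, count y with y^2 = x^3 + 7 x + 5 mod 11:
  x = 0: RHS = 5, y in [4, 7]  -> 2 point(s)
  x = 2: RHS = 5, y in [4, 7]  -> 2 point(s)
  x = 3: RHS = 9, y in [3, 8]  -> 2 point(s)
  x = 4: RHS = 9, y in [3, 8]  -> 2 point(s)
  x = 5: RHS = 0, y in [0]  -> 1 point(s)
  x = 7: RHS = 1, y in [1, 10]  -> 2 point(s)
  x = 8: RHS = 1, y in [1, 10]  -> 2 point(s)
  x = 9: RHS = 5, y in [4, 7]  -> 2 point(s)
Affine points: 15. Add the point at infinity: total = 16.

#E(F_11) = 16


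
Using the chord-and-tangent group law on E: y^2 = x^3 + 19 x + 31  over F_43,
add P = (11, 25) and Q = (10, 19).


P != Q, so use the chord formula.
s = (y2 - y1) / (x2 - x1) = (37) / (42) mod 43 = 6
x3 = s^2 - x1 - x2 mod 43 = 6^2 - 11 - 10 = 15
y3 = s (x1 - x3) - y1 mod 43 = 6 * (11 - 15) - 25 = 37

P + Q = (15, 37)


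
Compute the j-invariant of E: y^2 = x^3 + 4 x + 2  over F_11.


Delta = -16(4 a^3 + 27 b^2) mod 11 = 6
-1728 * (4 a)^3 = -1728 * (4*4)^3 mod 11 = 7
j = 7 * 6^(-1) mod 11 = 3

j = 3 (mod 11)


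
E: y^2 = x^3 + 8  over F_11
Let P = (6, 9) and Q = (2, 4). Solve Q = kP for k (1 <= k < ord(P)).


Enumerate multiples of P until we hit Q = (2, 4):
  1P = (6, 9)
  2P = (2, 4)
Match found at i = 2.

k = 2


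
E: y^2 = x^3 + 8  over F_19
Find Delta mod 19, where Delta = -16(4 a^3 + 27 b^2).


4 a^3 + 27 b^2 = 4*0^3 + 27*8^2 = 0 + 1728 = 1728
Delta = -16 * (1728) = -27648
Delta mod 19 = 16

Delta = 16 (mod 19)


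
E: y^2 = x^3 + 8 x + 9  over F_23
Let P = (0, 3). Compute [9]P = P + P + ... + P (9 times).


k = 9 = 1001_2 (binary, LSB first: 1001)
Double-and-add from P = (0, 3):
  bit 0 = 1: acc = O + (0, 3) = (0, 3)
  bit 1 = 0: acc unchanged = (0, 3)
  bit 2 = 0: acc unchanged = (0, 3)
  bit 3 = 1: acc = (0, 3) + (5, 6) = (11, 18)

9P = (11, 18)


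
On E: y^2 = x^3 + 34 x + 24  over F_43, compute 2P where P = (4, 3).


Doubling: s = (3 x1^2 + a) / (2 y1)
s = (3*4^2 + 34) / (2*3) mod 43 = 28
x3 = s^2 - 2 x1 mod 43 = 28^2 - 2*4 = 2
y3 = s (x1 - x3) - y1 mod 43 = 28 * (4 - 2) - 3 = 10

2P = (2, 10)


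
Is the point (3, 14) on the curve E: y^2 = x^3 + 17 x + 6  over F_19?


Check whether y^2 = x^3 + 17 x + 6 (mod 19) for (x, y) = (3, 14).
LHS: y^2 = 14^2 mod 19 = 6
RHS: x^3 + 17 x + 6 = 3^3 + 17*3 + 6 mod 19 = 8
LHS != RHS

No, not on the curve


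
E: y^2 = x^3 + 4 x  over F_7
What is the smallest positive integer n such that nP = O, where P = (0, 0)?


Compute successive multiples of P until we hit O:
  1P = (0, 0)
  2P = O

ord(P) = 2


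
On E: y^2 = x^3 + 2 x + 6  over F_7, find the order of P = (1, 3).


Compute successive multiples of P until we hit O:
  1P = (1, 3)
  2P = (2, 2)
  3P = (5, 1)
  4P = (3, 5)
  5P = (4, 1)
  6P = (4, 6)
  7P = (3, 2)
  8P = (5, 6)
  ... (continuing to 11P)
  11P = O

ord(P) = 11


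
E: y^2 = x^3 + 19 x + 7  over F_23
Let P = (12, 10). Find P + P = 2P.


Doubling: s = (3 x1^2 + a) / (2 y1)
s = (3*12^2 + 19) / (2*10) mod 23 = 3
x3 = s^2 - 2 x1 mod 23 = 3^2 - 2*12 = 8
y3 = s (x1 - x3) - y1 mod 23 = 3 * (12 - 8) - 10 = 2

2P = (8, 2)


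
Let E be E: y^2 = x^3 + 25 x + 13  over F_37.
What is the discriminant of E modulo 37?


4 a^3 + 27 b^2 = 4*25^3 + 27*13^2 = 62500 + 4563 = 67063
Delta = -16 * (67063) = -1073008
Delta mod 37 = 29

Delta = 29 (mod 37)


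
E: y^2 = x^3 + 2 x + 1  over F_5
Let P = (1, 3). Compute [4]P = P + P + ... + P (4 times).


k = 4 = 100_2 (binary, LSB first: 001)
Double-and-add from P = (1, 3):
  bit 0 = 0: acc unchanged = O
  bit 1 = 0: acc unchanged = O
  bit 2 = 1: acc = O + (0, 1) = (0, 1)

4P = (0, 1)


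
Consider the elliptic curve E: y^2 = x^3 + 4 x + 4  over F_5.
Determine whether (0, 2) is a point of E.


Check whether y^2 = x^3 + 4 x + 4 (mod 5) for (x, y) = (0, 2).
LHS: y^2 = 2^2 mod 5 = 4
RHS: x^3 + 4 x + 4 = 0^3 + 4*0 + 4 mod 5 = 4
LHS = RHS

Yes, on the curve


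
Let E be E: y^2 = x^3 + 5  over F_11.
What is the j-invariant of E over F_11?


Delta = -16(4 a^3 + 27 b^2) mod 11 = 2
-1728 * (4 a)^3 = -1728 * (4*0)^3 mod 11 = 0
j = 0 * 2^(-1) mod 11 = 0

j = 0 (mod 11)


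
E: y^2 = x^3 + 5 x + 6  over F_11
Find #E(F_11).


For each x in F_11, count y with y^2 = x^3 + 5 x + 6 mod 11:
  x = 1: RHS = 1, y in [1, 10]  -> 2 point(s)
  x = 3: RHS = 4, y in [2, 9]  -> 2 point(s)
  x = 10: RHS = 0, y in [0]  -> 1 point(s)
Affine points: 5. Add the point at infinity: total = 6.

#E(F_11) = 6


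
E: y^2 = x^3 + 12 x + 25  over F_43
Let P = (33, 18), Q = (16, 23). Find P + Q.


P != Q, so use the chord formula.
s = (y2 - y1) / (x2 - x1) = (5) / (26) mod 43 = 25
x3 = s^2 - x1 - x2 mod 43 = 25^2 - 33 - 16 = 17
y3 = s (x1 - x3) - y1 mod 43 = 25 * (33 - 17) - 18 = 38

P + Q = (17, 38)


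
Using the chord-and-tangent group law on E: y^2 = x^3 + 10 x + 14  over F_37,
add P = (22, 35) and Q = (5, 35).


P != Q, so use the chord formula.
s = (y2 - y1) / (x2 - x1) = (0) / (20) mod 37 = 0
x3 = s^2 - x1 - x2 mod 37 = 0^2 - 22 - 5 = 10
y3 = s (x1 - x3) - y1 mod 37 = 0 * (22 - 10) - 35 = 2

P + Q = (10, 2)


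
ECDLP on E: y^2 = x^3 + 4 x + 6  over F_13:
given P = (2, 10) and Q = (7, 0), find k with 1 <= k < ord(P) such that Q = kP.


Enumerate multiples of P until we hit Q = (7, 0):
  1P = (2, 10)
  2P = (6, 5)
  3P = (9, 2)
  4P = (11, 4)
  5P = (12, 1)
  6P = (8, 11)
  7P = (7, 0)
Match found at i = 7.

k = 7


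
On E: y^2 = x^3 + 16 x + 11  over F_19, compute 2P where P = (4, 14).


Doubling: s = (3 x1^2 + a) / (2 y1)
s = (3*4^2 + 16) / (2*14) mod 19 = 5
x3 = s^2 - 2 x1 mod 19 = 5^2 - 2*4 = 17
y3 = s (x1 - x3) - y1 mod 19 = 5 * (4 - 17) - 14 = 16

2P = (17, 16)


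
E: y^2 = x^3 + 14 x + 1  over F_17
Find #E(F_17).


For each x in F_17, count y with y^2 = x^3 + 14 x + 1 mod 17:
  x = 0: RHS = 1, y in [1, 16]  -> 2 point(s)
  x = 1: RHS = 16, y in [4, 13]  -> 2 point(s)
  x = 3: RHS = 2, y in [6, 11]  -> 2 point(s)
  x = 4: RHS = 2, y in [6, 11]  -> 2 point(s)
  x = 5: RHS = 9, y in [3, 14]  -> 2 point(s)
  x = 7: RHS = 0, y in [0]  -> 1 point(s)
  x = 8: RHS = 13, y in [8, 9]  -> 2 point(s)
  x = 10: RHS = 2, y in [6, 11]  -> 2 point(s)
  x = 13: RHS = 0, y in [0]  -> 1 point(s)
  x = 14: RHS = 0, y in [0]  -> 1 point(s)
  x = 15: RHS = 16, y in [4, 13]  -> 2 point(s)
Affine points: 19. Add the point at infinity: total = 20.

#E(F_17) = 20


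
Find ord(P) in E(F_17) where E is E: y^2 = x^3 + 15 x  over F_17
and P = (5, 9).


Compute successive multiples of P until we hit O:
  1P = (5, 9)
  2P = (15, 9)
  3P = (14, 8)
  4P = (2, 2)
  5P = (6, 0)
  6P = (2, 15)
  7P = (14, 9)
  8P = (15, 8)
  ... (continuing to 10P)
  10P = O

ord(P) = 10


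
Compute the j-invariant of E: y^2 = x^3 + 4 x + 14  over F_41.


Delta = -16(4 a^3 + 27 b^2) mod 41 = 38
-1728 * (4 a)^3 = -1728 * (4*4)^3 mod 41 = 24
j = 24 * 38^(-1) mod 41 = 33

j = 33 (mod 41)


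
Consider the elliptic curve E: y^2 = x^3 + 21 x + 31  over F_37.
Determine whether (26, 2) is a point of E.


Check whether y^2 = x^3 + 21 x + 31 (mod 37) for (x, y) = (26, 2).
LHS: y^2 = 2^2 mod 37 = 4
RHS: x^3 + 21 x + 31 = 26^3 + 21*26 + 31 mod 37 = 23
LHS != RHS

No, not on the curve


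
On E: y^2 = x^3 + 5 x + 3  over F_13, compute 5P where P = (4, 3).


k = 5 = 101_2 (binary, LSB first: 101)
Double-and-add from P = (4, 3):
  bit 0 = 1: acc = O + (4, 3) = (4, 3)
  bit 1 = 0: acc unchanged = (4, 3)
  bit 2 = 1: acc = (4, 3) + (9, 6) = (4, 10)

5P = (4, 10)


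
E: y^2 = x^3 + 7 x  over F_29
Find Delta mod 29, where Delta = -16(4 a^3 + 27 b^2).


4 a^3 + 27 b^2 = 4*7^3 + 27*0^2 = 1372 + 0 = 1372
Delta = -16 * (1372) = -21952
Delta mod 29 = 1

Delta = 1 (mod 29)


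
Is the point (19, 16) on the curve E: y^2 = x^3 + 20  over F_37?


Check whether y^2 = x^3 + 0 x + 20 (mod 37) for (x, y) = (19, 16).
LHS: y^2 = 16^2 mod 37 = 34
RHS: x^3 + 0 x + 20 = 19^3 + 0*19 + 20 mod 37 = 34
LHS = RHS

Yes, on the curve


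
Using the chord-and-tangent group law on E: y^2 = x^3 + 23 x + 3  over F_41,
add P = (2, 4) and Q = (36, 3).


P != Q, so use the chord formula.
s = (y2 - y1) / (x2 - x1) = (40) / (34) mod 41 = 6
x3 = s^2 - x1 - x2 mod 41 = 6^2 - 2 - 36 = 39
y3 = s (x1 - x3) - y1 mod 41 = 6 * (2 - 39) - 4 = 20

P + Q = (39, 20)


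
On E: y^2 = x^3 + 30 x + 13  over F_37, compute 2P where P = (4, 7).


Doubling: s = (3 x1^2 + a) / (2 y1)
s = (3*4^2 + 30) / (2*7) mod 37 = 32
x3 = s^2 - 2 x1 mod 37 = 32^2 - 2*4 = 17
y3 = s (x1 - x3) - y1 mod 37 = 32 * (4 - 17) - 7 = 21

2P = (17, 21)


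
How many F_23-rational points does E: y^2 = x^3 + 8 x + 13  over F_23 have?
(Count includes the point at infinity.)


For each x in F_23, count y with y^2 = x^3 + 8 x + 13 mod 23:
  x = 0: RHS = 13, y in [6, 17]  -> 2 point(s)
  x = 3: RHS = 18, y in [8, 15]  -> 2 point(s)
  x = 6: RHS = 1, y in [1, 22]  -> 2 point(s)
  x = 9: RHS = 9, y in [3, 20]  -> 2 point(s)
  x = 10: RHS = 12, y in [9, 14]  -> 2 point(s)
  x = 11: RHS = 6, y in [11, 12]  -> 2 point(s)
  x = 15: RHS = 12, y in [9, 14]  -> 2 point(s)
  x = 17: RHS = 2, y in [5, 18]  -> 2 point(s)
  x = 18: RHS = 9, y in [3, 20]  -> 2 point(s)
  x = 19: RHS = 9, y in [3, 20]  -> 2 point(s)
  x = 20: RHS = 8, y in [10, 13]  -> 2 point(s)
  x = 21: RHS = 12, y in [9, 14]  -> 2 point(s)
  x = 22: RHS = 4, y in [2, 21]  -> 2 point(s)
Affine points: 26. Add the point at infinity: total = 27.

#E(F_23) = 27


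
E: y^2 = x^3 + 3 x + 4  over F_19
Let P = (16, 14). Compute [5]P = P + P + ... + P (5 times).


k = 5 = 101_2 (binary, LSB first: 101)
Double-and-add from P = (16, 14):
  bit 0 = 1: acc = O + (16, 14) = (16, 14)
  bit 1 = 0: acc unchanged = (16, 14)
  bit 2 = 1: acc = (16, 14) + (15, 17) = (16, 5)

5P = (16, 5)


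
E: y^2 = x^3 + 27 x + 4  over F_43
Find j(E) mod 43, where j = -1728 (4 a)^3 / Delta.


Delta = -16(4 a^3 + 27 b^2) mod 43 = 27
-1728 * (4 a)^3 = -1728 * (4*27)^3 mod 43 = 42
j = 42 * 27^(-1) mod 43 = 35

j = 35 (mod 43)


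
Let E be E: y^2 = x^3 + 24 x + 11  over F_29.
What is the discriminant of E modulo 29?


4 a^3 + 27 b^2 = 4*24^3 + 27*11^2 = 55296 + 3267 = 58563
Delta = -16 * (58563) = -937008
Delta mod 29 = 11

Delta = 11 (mod 29)


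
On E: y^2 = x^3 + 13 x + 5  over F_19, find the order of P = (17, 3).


Compute successive multiples of P until we hit O:
  1P = (17, 3)
  2P = (5, 9)
  3P = (2, 18)
  4P = (1, 0)
  5P = (2, 1)
  6P = (5, 10)
  7P = (17, 16)
  8P = O

ord(P) = 8


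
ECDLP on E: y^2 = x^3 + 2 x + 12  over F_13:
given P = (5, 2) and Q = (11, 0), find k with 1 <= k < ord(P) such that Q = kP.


Enumerate multiples of P until we hit Q = (11, 0):
  1P = (5, 2)
  2P = (12, 3)
  3P = (0, 8)
  4P = (11, 0)
Match found at i = 4.

k = 4


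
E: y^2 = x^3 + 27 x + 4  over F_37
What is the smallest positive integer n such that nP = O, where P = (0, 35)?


Compute successive multiples of P until we hit O:
  1P = (0, 35)
  2P = (34, 28)
  3P = (29, 33)
  4P = (15, 26)
  5P = (12, 24)
  6P = (4, 18)
  7P = (21, 8)
  8P = (32, 22)
  ... (continuing to 43P)
  43P = O

ord(P) = 43


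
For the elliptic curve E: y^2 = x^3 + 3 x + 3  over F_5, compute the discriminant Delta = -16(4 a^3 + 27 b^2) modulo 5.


4 a^3 + 27 b^2 = 4*3^3 + 27*3^2 = 108 + 243 = 351
Delta = -16 * (351) = -5616
Delta mod 5 = 4

Delta = 4 (mod 5)


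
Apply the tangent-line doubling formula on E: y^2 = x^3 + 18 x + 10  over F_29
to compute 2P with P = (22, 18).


Doubling: s = (3 x1^2 + a) / (2 y1)
s = (3*22^2 + 18) / (2*18) mod 29 = 7
x3 = s^2 - 2 x1 mod 29 = 7^2 - 2*22 = 5
y3 = s (x1 - x3) - y1 mod 29 = 7 * (22 - 5) - 18 = 14

2P = (5, 14)


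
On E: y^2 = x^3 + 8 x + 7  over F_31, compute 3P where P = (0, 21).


k = 3 = 11_2 (binary, LSB first: 11)
Double-and-add from P = (0, 21):
  bit 0 = 1: acc = O + (0, 21) = (0, 21)
  bit 1 = 1: acc = (0, 21) + (20, 18) = (8, 5)

3P = (8, 5)


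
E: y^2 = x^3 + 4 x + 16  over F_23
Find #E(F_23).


For each x in F_23, count y with y^2 = x^3 + 4 x + 16 mod 23:
  x = 0: RHS = 16, y in [4, 19]  -> 2 point(s)
  x = 2: RHS = 9, y in [3, 20]  -> 2 point(s)
  x = 3: RHS = 9, y in [3, 20]  -> 2 point(s)
  x = 4: RHS = 4, y in [2, 21]  -> 2 point(s)
  x = 5: RHS = 0, y in [0]  -> 1 point(s)
  x = 6: RHS = 3, y in [7, 16]  -> 2 point(s)
  x = 8: RHS = 8, y in [10, 13]  -> 2 point(s)
  x = 15: RHS = 1, y in [1, 22]  -> 2 point(s)
  x = 16: RHS = 13, y in [6, 17]  -> 2 point(s)
  x = 17: RHS = 6, y in [11, 12]  -> 2 point(s)
  x = 18: RHS = 9, y in [3, 20]  -> 2 point(s)
  x = 20: RHS = 0, y in [0]  -> 1 point(s)
  x = 21: RHS = 0, y in [0]  -> 1 point(s)
Affine points: 23. Add the point at infinity: total = 24.

#E(F_23) = 24


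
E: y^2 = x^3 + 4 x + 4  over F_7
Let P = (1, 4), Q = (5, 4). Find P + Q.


P != Q, so use the chord formula.
s = (y2 - y1) / (x2 - x1) = (0) / (4) mod 7 = 0
x3 = s^2 - x1 - x2 mod 7 = 0^2 - 1 - 5 = 1
y3 = s (x1 - x3) - y1 mod 7 = 0 * (1 - 1) - 4 = 3

P + Q = (1, 3)
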